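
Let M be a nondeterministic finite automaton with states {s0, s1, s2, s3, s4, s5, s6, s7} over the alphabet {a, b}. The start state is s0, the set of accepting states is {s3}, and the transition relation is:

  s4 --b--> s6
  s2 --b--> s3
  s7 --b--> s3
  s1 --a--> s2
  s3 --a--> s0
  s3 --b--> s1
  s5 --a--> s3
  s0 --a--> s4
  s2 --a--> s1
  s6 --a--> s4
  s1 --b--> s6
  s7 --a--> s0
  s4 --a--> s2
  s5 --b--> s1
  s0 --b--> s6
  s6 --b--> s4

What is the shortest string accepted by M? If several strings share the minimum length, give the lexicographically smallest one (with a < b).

aab

A breadth-first search from s0 reaches an accepting state first via the path s0 → s4 → s2 → s3 on input aab.
No string of length < 3 is accepted (BFS exhausts all shorter strings without reaching an accepting state), and aab is the lexicographically least accepting string of length 3.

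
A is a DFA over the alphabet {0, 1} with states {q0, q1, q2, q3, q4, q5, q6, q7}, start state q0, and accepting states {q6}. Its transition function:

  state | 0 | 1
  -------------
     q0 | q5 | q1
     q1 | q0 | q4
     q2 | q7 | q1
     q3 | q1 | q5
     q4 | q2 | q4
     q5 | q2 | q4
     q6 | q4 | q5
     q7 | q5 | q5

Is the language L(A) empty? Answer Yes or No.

Yes

The states reachable from the start state are {q0, q1, q2, q4, q5, q7}.
None of the accepting states {q6} is reachable, so no string is accepted and L(A) = ∅.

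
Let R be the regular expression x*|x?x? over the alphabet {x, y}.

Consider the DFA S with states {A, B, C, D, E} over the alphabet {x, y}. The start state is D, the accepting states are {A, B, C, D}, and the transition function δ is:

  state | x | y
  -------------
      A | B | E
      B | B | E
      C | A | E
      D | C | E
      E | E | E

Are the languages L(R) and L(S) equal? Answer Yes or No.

Yes

Converting the expression R to a DFA (subset construction, then merging equivalent states) gives the minimal DFA with states {r0, r1}, start state r0, accepting states {r0} and transitions r0: x→r0, y→r1; r1: x→r1, y→r1.
Exploring the product automaton R × S from the start pair (r0, D), following both machines on each input symbol, reaches 5 state pairs: (r0, D), (r0, C), (r1, E), (r0, A), (r0, B).
R accepts in {r0} and S accepts in {A, B, C, D}. In every reachable pair the two components are either both accepting — (r0, D), (r0, C), (r0, A), (r0, B) — or both non-accepting, so no string is accepted by exactly one of the machines: L(R) \ L(S) and L(S) \ L(R) are both empty.
Hence every string is accepted by R iff it is accepted by S, and the two languages coincide.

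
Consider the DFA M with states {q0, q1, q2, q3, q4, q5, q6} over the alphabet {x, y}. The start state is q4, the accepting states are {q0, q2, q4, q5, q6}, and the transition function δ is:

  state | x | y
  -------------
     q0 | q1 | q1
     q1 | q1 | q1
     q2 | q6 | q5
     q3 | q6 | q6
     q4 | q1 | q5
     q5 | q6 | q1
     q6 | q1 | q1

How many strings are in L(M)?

3

The useful subgraph on states {q4, q5, q6} is acyclic, so L(M) is finite; the longest accepting path visits 3 useful states, giving maximum string length 2.
Counting accepting paths from q4 by length: 1 of length 0, 1 of length 1, 1 of length 2. Total 3.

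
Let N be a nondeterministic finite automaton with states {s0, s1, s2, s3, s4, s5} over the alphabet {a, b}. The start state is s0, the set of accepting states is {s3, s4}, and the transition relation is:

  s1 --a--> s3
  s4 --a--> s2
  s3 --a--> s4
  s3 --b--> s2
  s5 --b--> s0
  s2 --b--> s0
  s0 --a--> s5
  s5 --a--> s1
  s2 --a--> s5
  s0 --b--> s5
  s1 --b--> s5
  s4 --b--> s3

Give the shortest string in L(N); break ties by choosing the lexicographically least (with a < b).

aaa

A breadth-first search from s0 reaches an accepting state first via the path s0 → s5 → s1 → s3 on input aaa.
No string of length < 3 is accepted (BFS exhausts all shorter strings without reaching an accepting state), and aaa is the lexicographically least accepting string of length 3.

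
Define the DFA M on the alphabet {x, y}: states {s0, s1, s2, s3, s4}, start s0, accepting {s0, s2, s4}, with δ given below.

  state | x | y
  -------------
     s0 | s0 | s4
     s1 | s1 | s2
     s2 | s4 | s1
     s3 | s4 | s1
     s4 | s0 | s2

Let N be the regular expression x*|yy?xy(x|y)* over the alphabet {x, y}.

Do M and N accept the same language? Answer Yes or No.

The string y is accepted by M but rejected by N.
So L(M) ≠ L(N).

No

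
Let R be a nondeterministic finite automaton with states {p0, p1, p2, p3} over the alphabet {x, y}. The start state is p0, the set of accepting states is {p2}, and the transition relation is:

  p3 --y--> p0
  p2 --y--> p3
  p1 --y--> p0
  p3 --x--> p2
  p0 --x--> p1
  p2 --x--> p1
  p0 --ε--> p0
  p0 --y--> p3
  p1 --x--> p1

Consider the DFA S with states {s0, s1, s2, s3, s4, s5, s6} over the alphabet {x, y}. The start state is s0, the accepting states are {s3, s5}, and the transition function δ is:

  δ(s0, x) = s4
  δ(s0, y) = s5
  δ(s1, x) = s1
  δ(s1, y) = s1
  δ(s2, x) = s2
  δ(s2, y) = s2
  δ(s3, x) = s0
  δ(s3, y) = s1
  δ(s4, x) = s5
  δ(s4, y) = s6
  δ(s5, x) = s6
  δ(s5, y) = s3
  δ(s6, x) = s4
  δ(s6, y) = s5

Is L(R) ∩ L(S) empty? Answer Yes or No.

Exploring the product automaton R × S from the start pair (p0, s0), following both machines on each input symbol, reaches 16 state pairs: (p0, s0), (p1, s4), (p3, s5), (p1, s5), (p0, s6), (p2, s6), (p0, s3), (p1, s6), (p1, s0), (p3, s1), (p0, s5), (p2, s1), (p0, s1), (p3, s3), (p1, s1), (p2, s0).
R accepts in {p2} and S accepts in {s3, s5}; no reachable pair has both components accepting, so no string drives both machines to acceptance simultaneously and L(R) ∩ L(S) = ∅.
So no string is accepted by both, and the intersection is empty.

Yes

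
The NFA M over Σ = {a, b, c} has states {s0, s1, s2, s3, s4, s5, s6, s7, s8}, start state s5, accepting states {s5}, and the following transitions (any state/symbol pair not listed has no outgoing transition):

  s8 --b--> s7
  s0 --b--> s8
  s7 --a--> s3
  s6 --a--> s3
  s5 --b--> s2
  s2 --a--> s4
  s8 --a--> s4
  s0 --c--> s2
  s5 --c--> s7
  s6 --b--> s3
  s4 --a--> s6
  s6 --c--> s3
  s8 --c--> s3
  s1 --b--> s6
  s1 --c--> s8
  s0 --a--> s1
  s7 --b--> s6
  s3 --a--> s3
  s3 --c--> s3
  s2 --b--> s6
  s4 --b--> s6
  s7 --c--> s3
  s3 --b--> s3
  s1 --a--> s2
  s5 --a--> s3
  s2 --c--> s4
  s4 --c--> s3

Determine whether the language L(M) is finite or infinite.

finite

The useful states (reachable from s5 and able to reach an accepting state) are {s5}.
Restricted to these states the transition graph has no cycle, so every accepting path has bounded length and L is finite.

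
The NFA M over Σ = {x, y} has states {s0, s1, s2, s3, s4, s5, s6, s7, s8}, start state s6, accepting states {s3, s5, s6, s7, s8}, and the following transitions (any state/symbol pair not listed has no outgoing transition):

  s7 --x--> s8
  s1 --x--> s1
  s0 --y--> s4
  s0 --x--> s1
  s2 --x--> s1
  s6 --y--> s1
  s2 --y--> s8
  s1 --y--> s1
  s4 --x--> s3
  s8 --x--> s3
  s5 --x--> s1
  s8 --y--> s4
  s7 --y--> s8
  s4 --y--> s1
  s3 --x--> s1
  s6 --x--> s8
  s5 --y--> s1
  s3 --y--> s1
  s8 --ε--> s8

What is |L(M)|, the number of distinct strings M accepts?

4

The useful subgraph on states {s3, s4, s6, s8} is acyclic, so L(M) is finite; the longest accepting path visits 4 useful states, giving maximum string length 3.
Counting accepting paths from s6 by length: 1 of length 0, 1 of length 1, 1 of length 2, 1 of length 3. Total 4.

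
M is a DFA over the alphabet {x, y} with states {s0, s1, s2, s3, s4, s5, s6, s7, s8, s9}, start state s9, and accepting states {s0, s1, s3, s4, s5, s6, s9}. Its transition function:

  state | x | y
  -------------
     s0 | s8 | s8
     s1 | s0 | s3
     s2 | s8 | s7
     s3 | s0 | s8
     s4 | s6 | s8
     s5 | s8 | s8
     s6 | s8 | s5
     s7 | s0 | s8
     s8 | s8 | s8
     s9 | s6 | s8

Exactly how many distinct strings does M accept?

3

The useful subgraph on states {s5, s6, s9} is acyclic, so L(M) is finite; the longest accepting path visits 3 useful states, giving maximum string length 2.
Counting accepting paths from s9 by length: 1 of length 0, 1 of length 1, 1 of length 2. Total 3.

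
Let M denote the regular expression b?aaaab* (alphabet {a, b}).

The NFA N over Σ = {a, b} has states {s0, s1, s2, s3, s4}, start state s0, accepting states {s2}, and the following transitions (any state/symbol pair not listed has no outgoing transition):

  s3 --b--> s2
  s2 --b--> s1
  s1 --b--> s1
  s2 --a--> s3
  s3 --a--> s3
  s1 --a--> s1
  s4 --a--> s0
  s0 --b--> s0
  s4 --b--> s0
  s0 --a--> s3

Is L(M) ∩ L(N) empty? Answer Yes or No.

The string aaaab is accepted by both M and N.
Hence L(M) ∩ L(N) ≠ ∅.

No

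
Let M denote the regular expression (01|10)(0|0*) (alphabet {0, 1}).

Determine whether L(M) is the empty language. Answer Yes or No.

The string 01 matches the expression, so it belongs to L(M).
Since L(M) contains at least one string, it is not empty.

No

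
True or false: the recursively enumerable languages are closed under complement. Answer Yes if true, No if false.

If both L and its complement were r.e., running the two recognisers in parallel would decide L, so L would be recursive; but there are r.e. languages that are not recursive (e.g. the halting problem), and their complements are therefore not r.e.

No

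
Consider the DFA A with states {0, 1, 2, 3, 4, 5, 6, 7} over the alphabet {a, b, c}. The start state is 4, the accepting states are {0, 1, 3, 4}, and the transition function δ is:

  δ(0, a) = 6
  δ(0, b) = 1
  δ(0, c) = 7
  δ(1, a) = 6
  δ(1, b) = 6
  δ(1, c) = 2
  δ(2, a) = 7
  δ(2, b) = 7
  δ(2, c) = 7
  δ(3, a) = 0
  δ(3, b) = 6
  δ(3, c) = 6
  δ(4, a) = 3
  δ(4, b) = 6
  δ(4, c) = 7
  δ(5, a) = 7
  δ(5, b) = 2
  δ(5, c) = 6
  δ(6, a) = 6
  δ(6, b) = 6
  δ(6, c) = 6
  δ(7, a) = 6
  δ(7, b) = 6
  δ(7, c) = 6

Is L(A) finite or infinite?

The useful states (reachable from 4 and able to reach an accepting state) are {0, 1, 3, 4}.
Restricted to these states the transition graph has no cycle, so every accepting path has bounded length and L is finite.

finite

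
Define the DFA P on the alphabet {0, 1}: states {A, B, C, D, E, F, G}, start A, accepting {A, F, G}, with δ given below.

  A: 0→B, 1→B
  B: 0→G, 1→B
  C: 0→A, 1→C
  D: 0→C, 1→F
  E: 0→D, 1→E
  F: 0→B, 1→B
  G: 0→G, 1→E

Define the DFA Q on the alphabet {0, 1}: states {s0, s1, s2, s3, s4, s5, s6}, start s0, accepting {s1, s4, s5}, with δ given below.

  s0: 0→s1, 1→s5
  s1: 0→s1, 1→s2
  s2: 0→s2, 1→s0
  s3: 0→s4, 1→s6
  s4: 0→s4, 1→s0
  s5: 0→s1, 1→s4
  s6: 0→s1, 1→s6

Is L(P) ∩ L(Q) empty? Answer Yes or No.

The string 00 is accepted by both P and Q.
Hence L(P) ∩ L(Q) ≠ ∅.

No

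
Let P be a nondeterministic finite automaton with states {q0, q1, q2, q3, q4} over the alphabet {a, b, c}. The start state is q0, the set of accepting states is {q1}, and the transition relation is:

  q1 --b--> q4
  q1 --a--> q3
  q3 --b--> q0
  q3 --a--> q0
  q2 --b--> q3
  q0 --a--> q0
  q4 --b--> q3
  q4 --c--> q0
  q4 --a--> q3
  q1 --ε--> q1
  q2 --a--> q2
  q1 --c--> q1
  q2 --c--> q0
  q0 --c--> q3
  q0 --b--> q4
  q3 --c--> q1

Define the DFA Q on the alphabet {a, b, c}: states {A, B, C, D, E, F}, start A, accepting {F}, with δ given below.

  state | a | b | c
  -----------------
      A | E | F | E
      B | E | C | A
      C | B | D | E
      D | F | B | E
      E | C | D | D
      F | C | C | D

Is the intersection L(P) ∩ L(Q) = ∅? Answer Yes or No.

Exploring the product automaton P × Q from the start pair (q0, A), following both machines on each input symbol, reaches 19 state pairs: (q0, A), (q0, E), (q4, F), (q3, E), (q0, C), (q4, D), (q3, D), (q3, C), (q0, D), (q1, D), (q0, B), (q3, F), (q3, B), (q0, F), (q1, E), (q4, B), (q4, C), (q3, A), (q1, A).
P accepts in {q1} and Q accepts in {F}; no reachable pair has both components accepting, so no string drives both machines to acceptance simultaneously and L(P) ∩ L(Q) = ∅.
So no string is accepted by both, and the intersection is empty.

Yes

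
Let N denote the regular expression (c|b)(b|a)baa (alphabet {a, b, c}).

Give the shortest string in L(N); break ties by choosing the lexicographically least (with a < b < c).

babaa

By inspection of the expression, no string of length less than 5 matches, and babaa is the lexicographically first match of length 5.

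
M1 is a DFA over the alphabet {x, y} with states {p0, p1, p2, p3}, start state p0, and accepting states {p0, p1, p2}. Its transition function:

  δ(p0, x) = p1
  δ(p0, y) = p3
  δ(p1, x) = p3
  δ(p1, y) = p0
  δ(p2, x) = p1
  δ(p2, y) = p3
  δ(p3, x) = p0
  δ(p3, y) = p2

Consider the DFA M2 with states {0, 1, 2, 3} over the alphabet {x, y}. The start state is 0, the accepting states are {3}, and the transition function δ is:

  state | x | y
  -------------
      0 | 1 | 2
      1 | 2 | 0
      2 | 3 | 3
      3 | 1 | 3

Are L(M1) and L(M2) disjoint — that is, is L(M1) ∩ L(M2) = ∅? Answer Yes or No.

The string yx is accepted by both M1 and M2.
Hence L(M1) ∩ L(M2) ≠ ∅.

No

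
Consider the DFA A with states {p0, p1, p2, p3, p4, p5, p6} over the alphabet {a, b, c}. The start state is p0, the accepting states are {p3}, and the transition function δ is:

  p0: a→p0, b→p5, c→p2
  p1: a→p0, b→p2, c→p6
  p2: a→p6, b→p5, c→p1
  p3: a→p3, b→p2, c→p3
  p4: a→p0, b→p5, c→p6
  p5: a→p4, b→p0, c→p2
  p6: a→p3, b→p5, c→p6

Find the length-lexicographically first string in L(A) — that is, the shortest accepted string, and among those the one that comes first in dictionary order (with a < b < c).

caa

A breadth-first search from p0 reaches an accepting state first via the path p0 → p2 → p6 → p3 on input caa.
No string of length < 3 is accepted (BFS exhausts all shorter strings without reaching an accepting state), and caa is the lexicographically least accepting string of length 3.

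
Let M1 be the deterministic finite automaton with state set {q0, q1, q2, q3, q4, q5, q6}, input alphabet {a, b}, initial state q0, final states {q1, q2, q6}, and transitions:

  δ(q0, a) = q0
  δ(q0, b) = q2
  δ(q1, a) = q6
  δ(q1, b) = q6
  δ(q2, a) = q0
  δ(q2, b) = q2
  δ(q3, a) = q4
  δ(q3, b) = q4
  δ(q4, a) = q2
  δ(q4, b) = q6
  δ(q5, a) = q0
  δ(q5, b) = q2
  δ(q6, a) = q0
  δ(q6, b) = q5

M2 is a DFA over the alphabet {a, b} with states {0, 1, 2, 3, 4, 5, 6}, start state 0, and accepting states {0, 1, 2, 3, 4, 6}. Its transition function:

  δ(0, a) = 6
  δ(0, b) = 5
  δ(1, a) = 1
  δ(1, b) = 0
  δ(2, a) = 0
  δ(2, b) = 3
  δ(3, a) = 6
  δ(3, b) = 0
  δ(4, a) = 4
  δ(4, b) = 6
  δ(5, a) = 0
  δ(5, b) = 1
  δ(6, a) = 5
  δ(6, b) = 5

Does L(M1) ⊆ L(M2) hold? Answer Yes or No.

The string b is in L(M1) but not in L(M2).
So L(M1) ⊄ L(M2).

No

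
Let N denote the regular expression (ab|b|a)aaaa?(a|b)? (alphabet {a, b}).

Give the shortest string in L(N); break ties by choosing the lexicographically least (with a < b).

By inspection of the expression, no string of length less than 4 matches, and aaaa is the lexicographically first match of length 4.

aaaa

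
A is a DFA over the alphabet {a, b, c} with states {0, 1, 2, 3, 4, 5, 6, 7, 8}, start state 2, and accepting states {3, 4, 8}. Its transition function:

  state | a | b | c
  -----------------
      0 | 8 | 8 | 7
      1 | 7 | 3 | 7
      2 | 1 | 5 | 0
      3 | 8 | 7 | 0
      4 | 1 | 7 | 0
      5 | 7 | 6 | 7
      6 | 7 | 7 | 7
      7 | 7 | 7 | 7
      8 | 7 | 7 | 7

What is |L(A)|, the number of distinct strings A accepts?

6

The useful subgraph on states {0, 1, 2, 3, 8} is acyclic, so L(A) is finite; the longest accepting path visits 5 useful states, giving maximum string length 4.
Counting accepting paths from 2 by length: 3 of length 2, 1 of length 3, 2 of length 4. Total 6.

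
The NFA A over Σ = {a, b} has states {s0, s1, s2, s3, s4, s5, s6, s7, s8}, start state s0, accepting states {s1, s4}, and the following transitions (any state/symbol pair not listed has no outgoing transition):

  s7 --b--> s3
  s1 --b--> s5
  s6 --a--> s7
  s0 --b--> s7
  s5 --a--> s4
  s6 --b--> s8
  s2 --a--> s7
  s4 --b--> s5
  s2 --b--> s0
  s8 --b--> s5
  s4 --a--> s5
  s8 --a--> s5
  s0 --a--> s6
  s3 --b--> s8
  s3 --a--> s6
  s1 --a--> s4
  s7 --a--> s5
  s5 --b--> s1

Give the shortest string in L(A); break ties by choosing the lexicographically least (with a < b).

A breadth-first search from s0 reaches an accepting state first via the path s0 → s7 → s5 → s4 on input baa.
No string of length < 3 is accepted (BFS exhausts all shorter strings without reaching an accepting state), and baa is the lexicographically least accepting string of length 3.

baa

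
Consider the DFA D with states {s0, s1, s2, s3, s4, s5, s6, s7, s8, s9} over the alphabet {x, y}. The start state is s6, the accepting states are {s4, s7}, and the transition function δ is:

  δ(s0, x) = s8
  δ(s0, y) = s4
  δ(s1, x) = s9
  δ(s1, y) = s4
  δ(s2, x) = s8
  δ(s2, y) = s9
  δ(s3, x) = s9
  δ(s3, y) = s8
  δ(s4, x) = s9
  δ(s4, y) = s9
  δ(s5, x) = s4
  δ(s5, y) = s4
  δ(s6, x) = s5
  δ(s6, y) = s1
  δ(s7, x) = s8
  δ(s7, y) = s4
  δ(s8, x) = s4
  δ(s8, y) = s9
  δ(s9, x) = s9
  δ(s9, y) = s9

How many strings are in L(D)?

The useful subgraph on states {s1, s4, s5, s6} is acyclic, so L(D) is finite; the longest accepting path visits 3 useful states, giving maximum string length 2.
Counting accepting paths from s6 by length: 3 of length 2. Total 3.

3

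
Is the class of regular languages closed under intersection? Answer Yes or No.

Yes

Run DFAs for L₁ and L₂ in parallel: the product automaton with state set Q₁ × Q₂, start (q₁, q₂) and accepting set F₁ × F₂ recognises L₁ ∩ L₂.
So the regular languages are closed under intersection.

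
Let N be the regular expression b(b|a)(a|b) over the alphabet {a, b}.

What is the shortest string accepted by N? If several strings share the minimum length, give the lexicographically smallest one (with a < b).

By inspection of the expression, no string of length less than 3 matches, and baa is the lexicographically first match of length 3.

baa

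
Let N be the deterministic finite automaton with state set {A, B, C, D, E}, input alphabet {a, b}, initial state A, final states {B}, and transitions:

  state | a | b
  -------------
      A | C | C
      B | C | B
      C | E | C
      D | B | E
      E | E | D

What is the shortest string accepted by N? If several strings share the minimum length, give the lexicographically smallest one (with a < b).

A breadth-first search from A reaches an accepting state first via the path A → C → E → D → B on input aaba.
No string of length < 4 is accepted (BFS exhausts all shorter strings without reaching an accepting state), and aaba is the lexicographically least accepting string of length 4.

aaba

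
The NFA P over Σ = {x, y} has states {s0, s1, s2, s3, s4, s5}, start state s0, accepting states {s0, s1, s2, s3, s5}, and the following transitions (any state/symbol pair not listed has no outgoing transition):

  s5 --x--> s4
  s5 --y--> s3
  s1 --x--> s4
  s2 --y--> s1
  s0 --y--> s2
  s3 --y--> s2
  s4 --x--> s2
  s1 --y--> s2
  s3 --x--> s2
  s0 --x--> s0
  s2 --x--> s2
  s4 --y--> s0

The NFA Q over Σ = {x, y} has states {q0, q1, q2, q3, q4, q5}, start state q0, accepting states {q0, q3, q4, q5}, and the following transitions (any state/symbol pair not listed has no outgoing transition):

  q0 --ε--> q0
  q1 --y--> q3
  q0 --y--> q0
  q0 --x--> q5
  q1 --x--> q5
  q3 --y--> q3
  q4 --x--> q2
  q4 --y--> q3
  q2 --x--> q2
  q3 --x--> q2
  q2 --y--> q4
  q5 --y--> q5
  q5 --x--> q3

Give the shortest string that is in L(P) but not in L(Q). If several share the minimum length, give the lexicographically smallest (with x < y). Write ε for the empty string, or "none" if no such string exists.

The string xxx is accepted by P but not by Q.
No shorter string lies in the difference, and xxx is the lexicographically first length-3 string in L(P) \ L(Q).

xxx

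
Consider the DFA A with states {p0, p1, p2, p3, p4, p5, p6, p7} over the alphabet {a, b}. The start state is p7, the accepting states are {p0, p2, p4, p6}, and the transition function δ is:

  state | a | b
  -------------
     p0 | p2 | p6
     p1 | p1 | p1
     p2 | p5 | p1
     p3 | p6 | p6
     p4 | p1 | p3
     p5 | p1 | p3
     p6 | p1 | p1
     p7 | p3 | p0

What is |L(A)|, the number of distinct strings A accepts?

7

The useful subgraph on states {p0, p2, p3, p5, p6, p7} is acyclic, so L(A) is finite; the longest accepting path visits 6 useful states, giving maximum string length 5.
Counting accepting paths from p7 by length: 1 of length 1, 4 of length 2, 2 of length 5. Total 7.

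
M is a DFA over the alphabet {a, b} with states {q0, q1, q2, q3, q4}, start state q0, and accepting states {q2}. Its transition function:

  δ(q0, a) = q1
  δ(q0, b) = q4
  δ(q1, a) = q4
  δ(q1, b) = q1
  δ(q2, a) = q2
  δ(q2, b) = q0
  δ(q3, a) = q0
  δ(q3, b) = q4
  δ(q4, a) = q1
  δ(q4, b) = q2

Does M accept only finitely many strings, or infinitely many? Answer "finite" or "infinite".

State q1 is reachable from the start and can reach an accepting state, and it lies on the cycle q1 → q1.
Traversing that cycle any number of times yields accepted strings of unbounded length, so the language is infinite.

infinite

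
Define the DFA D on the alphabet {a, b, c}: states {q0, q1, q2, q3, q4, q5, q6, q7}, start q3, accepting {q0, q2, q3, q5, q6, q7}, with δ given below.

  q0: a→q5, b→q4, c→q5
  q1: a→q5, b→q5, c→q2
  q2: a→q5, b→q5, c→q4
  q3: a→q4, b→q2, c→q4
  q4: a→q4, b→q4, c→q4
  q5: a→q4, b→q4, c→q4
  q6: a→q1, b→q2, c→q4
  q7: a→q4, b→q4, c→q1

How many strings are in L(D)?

The useful subgraph on states {q2, q3, q5} is acyclic, so L(D) is finite; the longest accepting path visits 3 useful states, giving maximum string length 2.
Counting accepting paths from q3 by length: 1 of length 0, 1 of length 1, 2 of length 2. Total 4.

4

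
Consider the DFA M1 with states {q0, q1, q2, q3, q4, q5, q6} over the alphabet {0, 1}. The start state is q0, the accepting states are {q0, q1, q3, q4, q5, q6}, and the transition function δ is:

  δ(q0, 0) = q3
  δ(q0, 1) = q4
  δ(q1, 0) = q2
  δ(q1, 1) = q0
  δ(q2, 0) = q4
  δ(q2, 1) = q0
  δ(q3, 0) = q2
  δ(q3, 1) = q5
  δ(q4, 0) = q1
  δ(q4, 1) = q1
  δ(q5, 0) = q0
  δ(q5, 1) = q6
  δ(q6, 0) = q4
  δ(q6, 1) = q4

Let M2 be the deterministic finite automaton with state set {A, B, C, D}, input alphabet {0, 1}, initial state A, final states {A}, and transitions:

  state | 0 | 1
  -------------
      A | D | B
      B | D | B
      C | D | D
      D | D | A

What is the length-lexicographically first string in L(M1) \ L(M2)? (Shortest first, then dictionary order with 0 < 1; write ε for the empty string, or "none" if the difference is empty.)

0

The string 0 is accepted by M1 but not by M2.
No shorter string lies in the difference, and 0 is the lexicographically first length-1 string in L(M1) \ L(M2).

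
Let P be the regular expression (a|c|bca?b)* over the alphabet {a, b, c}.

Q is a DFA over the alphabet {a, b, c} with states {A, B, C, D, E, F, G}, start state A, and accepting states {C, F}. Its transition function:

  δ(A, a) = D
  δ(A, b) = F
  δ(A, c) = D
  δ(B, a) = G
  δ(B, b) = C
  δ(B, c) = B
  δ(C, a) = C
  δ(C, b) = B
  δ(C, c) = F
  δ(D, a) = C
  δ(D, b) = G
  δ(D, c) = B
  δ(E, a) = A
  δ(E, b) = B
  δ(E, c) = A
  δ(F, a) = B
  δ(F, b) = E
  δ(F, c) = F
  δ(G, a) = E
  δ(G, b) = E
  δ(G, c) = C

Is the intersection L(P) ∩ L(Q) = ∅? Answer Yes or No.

The string aa is accepted by both P and Q.
Hence L(P) ∩ L(Q) ≠ ∅.

No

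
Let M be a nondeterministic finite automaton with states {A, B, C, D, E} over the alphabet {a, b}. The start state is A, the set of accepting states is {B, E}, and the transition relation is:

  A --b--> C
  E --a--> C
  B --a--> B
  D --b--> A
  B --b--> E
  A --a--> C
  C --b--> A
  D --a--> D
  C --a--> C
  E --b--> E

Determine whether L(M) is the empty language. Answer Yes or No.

Yes

The states reachable from the start state are {A, C}.
None of the accepting states {B, E} is reachable, so no string is accepted and L(M) = ∅.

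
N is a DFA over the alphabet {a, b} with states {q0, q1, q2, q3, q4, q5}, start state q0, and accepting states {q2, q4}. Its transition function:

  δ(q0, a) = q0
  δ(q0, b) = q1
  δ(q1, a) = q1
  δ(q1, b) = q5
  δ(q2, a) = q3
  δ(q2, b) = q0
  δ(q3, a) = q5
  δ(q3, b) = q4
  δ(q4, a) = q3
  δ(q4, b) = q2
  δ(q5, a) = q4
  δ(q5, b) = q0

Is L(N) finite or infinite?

infinite

State q0 is reachable from the start and can reach an accepting state, and it lies on the cycle q0 → q0.
Traversing that cycle any number of times yields accepted strings of unbounded length, so the language is infinite.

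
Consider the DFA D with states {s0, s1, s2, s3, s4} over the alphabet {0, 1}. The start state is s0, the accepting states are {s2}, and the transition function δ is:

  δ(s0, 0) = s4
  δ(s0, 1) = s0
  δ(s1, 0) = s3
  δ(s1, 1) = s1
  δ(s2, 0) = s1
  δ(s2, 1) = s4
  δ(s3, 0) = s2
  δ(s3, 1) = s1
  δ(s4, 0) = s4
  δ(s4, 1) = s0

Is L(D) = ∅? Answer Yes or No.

Yes

The states reachable from the start state are {s0, s4}.
None of the accepting states {s2} is reachable, so no string is accepted and L(D) = ∅.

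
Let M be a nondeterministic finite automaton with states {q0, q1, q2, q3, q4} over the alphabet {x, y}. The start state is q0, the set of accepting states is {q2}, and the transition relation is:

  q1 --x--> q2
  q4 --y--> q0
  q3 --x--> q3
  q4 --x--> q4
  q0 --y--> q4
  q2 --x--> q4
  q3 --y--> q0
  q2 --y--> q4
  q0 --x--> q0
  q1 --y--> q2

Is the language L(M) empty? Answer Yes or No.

Yes

The states reachable from the start state are {q0, q4}.
None of the accepting states {q2} is reachable, so no string is accepted and L(M) = ∅.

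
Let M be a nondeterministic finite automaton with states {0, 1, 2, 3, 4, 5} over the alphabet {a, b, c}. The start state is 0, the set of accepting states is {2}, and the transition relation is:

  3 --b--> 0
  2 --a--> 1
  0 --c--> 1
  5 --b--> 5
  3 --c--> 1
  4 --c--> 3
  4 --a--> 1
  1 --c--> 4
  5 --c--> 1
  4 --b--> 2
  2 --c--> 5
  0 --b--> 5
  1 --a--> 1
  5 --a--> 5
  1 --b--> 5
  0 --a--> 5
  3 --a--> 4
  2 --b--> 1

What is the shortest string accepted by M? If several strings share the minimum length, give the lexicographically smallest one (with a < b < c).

ccb

A breadth-first search from 0 reaches an accepting state first via the path 0 → 1 → 4 → 2 on input ccb.
No string of length < 3 is accepted (BFS exhausts all shorter strings without reaching an accepting state), and ccb is the lexicographically least accepting string of length 3.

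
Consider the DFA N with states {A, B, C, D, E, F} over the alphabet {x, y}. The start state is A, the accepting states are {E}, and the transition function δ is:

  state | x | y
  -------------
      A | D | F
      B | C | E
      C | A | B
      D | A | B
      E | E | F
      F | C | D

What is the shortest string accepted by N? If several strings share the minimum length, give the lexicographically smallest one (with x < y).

xyy

A breadth-first search from A reaches an accepting state first via the path A → D → B → E on input xyy.
No string of length < 3 is accepted (BFS exhausts all shorter strings without reaching an accepting state), and xyy is the lexicographically least accepting string of length 3.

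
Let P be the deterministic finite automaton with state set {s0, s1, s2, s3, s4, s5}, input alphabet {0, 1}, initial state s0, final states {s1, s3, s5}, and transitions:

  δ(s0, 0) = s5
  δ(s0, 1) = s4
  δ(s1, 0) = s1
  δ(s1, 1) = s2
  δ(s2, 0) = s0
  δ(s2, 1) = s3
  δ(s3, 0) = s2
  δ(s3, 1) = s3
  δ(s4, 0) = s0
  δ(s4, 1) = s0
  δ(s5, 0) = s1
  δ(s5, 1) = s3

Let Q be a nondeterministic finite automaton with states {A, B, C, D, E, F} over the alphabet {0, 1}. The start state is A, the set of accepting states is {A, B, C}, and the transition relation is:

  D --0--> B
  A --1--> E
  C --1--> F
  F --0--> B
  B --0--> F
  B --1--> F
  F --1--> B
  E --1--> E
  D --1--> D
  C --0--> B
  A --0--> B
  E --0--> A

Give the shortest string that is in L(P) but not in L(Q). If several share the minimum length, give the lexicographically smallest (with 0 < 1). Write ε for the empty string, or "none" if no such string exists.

00

The string 00 is accepted by P but not by Q.
No shorter string lies in the difference, and 00 is the lexicographically first length-2 string in L(P) \ L(Q).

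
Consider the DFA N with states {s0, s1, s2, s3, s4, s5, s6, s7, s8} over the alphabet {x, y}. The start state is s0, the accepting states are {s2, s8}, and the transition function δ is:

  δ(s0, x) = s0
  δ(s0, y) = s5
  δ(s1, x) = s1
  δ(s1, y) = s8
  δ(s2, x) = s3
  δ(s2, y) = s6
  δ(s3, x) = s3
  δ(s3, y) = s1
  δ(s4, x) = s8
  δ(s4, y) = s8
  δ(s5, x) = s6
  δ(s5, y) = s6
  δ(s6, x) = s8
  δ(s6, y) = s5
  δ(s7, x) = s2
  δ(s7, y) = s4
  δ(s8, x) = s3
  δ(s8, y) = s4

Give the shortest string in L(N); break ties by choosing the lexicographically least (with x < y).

A breadth-first search from s0 reaches an accepting state first via the path s0 → s5 → s6 → s8 on input yxx.
No string of length < 3 is accepted (BFS exhausts all shorter strings without reaching an accepting state), and yxx is the lexicographically least accepting string of length 3.

yxx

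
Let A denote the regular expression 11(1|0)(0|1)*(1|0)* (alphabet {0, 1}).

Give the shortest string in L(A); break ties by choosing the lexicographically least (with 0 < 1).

110

By inspection of the expression, no string of length less than 3 matches, and 110 is the lexicographically first match of length 3.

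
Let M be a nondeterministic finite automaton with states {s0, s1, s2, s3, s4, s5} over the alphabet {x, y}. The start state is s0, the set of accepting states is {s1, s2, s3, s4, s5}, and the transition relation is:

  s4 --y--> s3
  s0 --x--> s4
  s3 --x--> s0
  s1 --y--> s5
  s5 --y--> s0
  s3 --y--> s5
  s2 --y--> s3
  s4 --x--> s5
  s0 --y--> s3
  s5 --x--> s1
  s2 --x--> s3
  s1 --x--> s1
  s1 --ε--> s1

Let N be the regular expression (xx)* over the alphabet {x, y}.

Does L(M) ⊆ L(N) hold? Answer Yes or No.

The string x is in L(M) but not in L(N).
So L(M) ⊄ L(N).

No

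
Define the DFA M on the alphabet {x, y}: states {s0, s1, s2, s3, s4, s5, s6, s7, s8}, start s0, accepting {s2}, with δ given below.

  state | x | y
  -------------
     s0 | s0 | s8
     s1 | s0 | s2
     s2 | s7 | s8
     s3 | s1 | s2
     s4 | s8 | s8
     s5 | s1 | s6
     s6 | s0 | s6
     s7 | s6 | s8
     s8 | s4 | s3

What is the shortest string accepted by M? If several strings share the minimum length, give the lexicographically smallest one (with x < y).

yyy

A breadth-first search from s0 reaches an accepting state first via the path s0 → s8 → s3 → s2 on input yyy.
No string of length < 3 is accepted (BFS exhausts all shorter strings without reaching an accepting state), and yyy is the lexicographically least accepting string of length 3.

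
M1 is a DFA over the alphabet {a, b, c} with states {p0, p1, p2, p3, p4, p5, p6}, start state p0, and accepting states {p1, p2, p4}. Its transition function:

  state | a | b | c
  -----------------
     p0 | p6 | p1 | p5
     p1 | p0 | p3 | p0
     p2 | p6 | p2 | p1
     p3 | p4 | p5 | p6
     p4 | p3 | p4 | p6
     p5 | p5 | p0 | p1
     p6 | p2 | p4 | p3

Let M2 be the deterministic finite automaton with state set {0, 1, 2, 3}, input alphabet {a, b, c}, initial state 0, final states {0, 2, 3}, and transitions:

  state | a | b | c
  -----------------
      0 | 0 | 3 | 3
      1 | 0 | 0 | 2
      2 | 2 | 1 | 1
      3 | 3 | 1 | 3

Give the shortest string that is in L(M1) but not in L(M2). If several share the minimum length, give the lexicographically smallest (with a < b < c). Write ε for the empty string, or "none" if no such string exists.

abb

The string abb is accepted by M1 but not by M2.
No shorter string lies in the difference, and abb is the lexicographically first length-3 string in L(M1) \ L(M2).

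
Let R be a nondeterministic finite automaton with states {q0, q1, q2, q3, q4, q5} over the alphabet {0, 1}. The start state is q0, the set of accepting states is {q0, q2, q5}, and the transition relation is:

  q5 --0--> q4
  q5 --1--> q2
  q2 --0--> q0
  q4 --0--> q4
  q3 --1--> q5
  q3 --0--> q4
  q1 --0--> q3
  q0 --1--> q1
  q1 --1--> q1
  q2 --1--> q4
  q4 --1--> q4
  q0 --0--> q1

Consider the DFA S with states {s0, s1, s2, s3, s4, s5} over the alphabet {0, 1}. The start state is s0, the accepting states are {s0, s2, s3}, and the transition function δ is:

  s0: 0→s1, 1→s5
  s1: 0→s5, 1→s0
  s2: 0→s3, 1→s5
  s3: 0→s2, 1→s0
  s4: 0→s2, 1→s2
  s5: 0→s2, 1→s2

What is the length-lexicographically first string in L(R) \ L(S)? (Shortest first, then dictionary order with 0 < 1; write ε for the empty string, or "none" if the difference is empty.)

The string 101 is accepted by R but not by S.
No shorter string lies in the difference, and 101 is the lexicographically first length-3 string in L(R) \ L(S).

101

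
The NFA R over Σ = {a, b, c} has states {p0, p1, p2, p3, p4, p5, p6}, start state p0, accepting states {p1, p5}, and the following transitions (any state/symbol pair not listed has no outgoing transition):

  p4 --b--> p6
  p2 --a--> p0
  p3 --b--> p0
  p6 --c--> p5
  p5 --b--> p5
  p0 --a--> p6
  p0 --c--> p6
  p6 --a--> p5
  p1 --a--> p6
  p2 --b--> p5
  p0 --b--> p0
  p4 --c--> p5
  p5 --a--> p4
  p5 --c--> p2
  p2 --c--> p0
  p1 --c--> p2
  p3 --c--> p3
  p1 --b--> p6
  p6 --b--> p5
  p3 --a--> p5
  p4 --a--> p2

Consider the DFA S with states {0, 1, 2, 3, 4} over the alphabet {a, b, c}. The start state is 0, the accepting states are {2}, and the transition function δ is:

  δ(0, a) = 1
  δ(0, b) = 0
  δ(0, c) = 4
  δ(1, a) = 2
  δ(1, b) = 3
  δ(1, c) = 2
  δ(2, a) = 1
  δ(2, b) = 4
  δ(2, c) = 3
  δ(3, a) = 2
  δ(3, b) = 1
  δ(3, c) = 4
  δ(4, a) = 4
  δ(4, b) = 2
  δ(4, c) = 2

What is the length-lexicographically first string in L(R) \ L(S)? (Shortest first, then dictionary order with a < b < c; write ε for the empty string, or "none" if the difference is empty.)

ab

The string ab is accepted by R but not by S.
No shorter string lies in the difference, and ab is the lexicographically first length-2 string in L(R) \ L(S).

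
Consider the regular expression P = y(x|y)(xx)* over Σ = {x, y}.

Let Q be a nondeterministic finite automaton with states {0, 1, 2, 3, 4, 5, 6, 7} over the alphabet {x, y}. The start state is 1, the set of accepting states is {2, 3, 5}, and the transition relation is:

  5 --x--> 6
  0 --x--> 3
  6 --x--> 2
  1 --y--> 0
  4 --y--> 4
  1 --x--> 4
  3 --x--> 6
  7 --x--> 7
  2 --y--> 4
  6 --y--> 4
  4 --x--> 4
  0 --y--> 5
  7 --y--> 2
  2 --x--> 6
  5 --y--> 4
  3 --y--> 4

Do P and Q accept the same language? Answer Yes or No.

Converting the expression P to a DFA (subset construction, then merging equivalent states) gives the minimal DFA with states {p0, p1, p2, p3, p4}, start state p0, accepting states {p3} and transitions p0: x→p1, y→p2; p1: x→p1, y→p1; p2: x→p3, y→p3; p3: x→p4, y→p1; p4: x→p3, y→p1.
Exploring the product automaton P × Q from the start pair (p0, 1), following both machines on each input symbol, reaches 7 state pairs: (p0, 1), (p1, 4), (p2, 0), (p3, 3), (p3, 5), (p4, 6), (p3, 2).
P accepts in {p3} and Q accepts in {2, 3, 5}. In every reachable pair the two components are either both accepting — (p3, 3), (p3, 5), (p3, 2) — or both non-accepting, so no string is accepted by exactly one of the machines: L(P) \ L(Q) and L(Q) \ L(P) are both empty.
Hence every string is accepted by P iff it is accepted by Q, and the two languages coincide.

Yes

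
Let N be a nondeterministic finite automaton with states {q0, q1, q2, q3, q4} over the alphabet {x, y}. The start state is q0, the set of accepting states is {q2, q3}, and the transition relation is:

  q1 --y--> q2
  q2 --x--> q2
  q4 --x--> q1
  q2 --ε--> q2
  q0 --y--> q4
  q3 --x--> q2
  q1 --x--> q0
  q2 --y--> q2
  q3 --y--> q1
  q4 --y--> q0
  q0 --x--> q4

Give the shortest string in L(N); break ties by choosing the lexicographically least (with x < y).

xxy

A breadth-first search from q0 reaches an accepting state first via the path q0 → q4 → q1 → q2 on input xxy.
No string of length < 3 is accepted (BFS exhausts all shorter strings without reaching an accepting state), and xxy is the lexicographically least accepting string of length 3.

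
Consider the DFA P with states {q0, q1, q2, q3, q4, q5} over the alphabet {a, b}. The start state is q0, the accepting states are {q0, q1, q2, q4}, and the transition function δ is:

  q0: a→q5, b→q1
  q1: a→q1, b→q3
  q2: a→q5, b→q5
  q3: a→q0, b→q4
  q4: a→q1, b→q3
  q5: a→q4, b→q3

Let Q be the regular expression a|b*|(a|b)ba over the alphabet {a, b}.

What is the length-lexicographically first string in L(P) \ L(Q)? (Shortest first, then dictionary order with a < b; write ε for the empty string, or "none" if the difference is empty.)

aa

The string aa is accepted by P but not by Q.
No shorter string lies in the difference, and aa is the lexicographically first length-2 string in L(P) \ L(Q).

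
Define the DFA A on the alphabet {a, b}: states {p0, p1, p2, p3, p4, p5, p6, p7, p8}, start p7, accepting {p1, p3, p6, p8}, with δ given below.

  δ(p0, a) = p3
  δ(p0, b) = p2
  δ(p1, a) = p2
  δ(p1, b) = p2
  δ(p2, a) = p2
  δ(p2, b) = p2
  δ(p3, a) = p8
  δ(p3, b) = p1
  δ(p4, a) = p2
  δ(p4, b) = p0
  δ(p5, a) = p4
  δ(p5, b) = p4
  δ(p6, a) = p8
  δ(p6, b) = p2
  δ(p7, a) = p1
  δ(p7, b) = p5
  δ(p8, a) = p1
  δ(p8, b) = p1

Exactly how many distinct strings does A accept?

The useful subgraph on states {p0, p1, p3, p4, p5, p7, p8} is acyclic, so L(A) is finite; the longest accepting path visits 7 useful states, giving maximum string length 6.
Counting accepting paths from p7 by length: 1 of length 1, 2 of length 4, 4 of length 5, 4 of length 6. Total 11.

11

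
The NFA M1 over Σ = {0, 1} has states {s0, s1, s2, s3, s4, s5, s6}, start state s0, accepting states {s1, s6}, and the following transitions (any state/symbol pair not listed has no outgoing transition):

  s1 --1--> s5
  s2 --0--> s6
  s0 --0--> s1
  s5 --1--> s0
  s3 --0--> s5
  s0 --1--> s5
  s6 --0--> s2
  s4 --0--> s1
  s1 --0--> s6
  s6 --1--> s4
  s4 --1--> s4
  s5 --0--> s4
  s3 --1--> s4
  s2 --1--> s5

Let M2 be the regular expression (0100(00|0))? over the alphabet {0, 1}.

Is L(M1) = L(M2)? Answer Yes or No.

The string 0 is accepted by M1 but rejected by M2.
So L(M1) ≠ L(M2).

No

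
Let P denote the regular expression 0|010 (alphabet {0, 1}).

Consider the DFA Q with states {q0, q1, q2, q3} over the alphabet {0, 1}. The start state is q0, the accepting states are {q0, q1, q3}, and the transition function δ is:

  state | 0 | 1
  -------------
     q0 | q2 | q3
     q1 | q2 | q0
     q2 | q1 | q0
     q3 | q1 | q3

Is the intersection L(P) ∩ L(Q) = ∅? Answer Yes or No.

Converting the expression P to a DFA (subset construction, then merging equivalent states) gives the minimal DFA with states {p0, p1, p2, p3, p4}, start state p0, accepting states {p1, p4} and transitions p0: 0→p1, 1→p2; p1: 0→p2, 1→p3; p2: 0→p2, 1→p2; p3: 0→p4, 1→p2; p4: 0→p2, 1→p2.
Exploring the product automaton P × Q from the start pair (p0, q0), following both machines on each input symbol, reaches 8 state pairs: (p0, q0), (p1, q2), (p2, q3), (p2, q1), (p3, q0), (p2, q2), (p2, q0), (p4, q2).
P accepts in {p1, p4} and Q accepts in {q0, q1, q3}; no reachable pair has both components accepting, so no string drives both machines to acceptance simultaneously and L(P) ∩ L(Q) = ∅.
So no string is accepted by both, and the intersection is empty.

Yes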